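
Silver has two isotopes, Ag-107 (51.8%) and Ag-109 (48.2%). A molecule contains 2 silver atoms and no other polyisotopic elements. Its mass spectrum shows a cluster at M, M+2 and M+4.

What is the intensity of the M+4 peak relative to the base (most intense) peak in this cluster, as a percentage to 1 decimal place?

46.5%

(0.518 + 0.482)^2 gives M 0.2683, M+2 0.4994, M+4 0.2323; the largest is M+2.
P(M+2) = C(2,1) × 0.518^1 × 0.482^1 = 2 × 0.5180 × 0.4820 = 0.499352 (base)
P(M+4) = C(2,2) × 0.518^0 × 0.482^2 = 1 × 1.0000 × 0.232324 = 0.232324
Relative intensity = 0.232324 / 0.499352 × 100 = 46.5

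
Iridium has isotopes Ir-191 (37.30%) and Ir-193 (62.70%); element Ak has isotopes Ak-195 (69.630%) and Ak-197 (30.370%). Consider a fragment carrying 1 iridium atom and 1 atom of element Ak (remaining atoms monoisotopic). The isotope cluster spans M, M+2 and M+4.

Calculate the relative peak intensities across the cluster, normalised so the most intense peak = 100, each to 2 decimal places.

Iridium pattern (n=1): 0.3730 : 0.6270
Element Ak pattern (n=1): 0.6963 : 0.3037
Convolve the two distributions (both contribute in 2-u steps):
  M: 0.3730×0.6963 = 0.259720
  M+2: 0.3730×0.3037 + 0.6270×0.6963 = 0.549860
  M+4: 0.6270×0.3037 = 0.190420
Scale to base peak (0.549860) = 100: 47.23 : 100.00 : 34.63

47.23 : 100.00 : 34.63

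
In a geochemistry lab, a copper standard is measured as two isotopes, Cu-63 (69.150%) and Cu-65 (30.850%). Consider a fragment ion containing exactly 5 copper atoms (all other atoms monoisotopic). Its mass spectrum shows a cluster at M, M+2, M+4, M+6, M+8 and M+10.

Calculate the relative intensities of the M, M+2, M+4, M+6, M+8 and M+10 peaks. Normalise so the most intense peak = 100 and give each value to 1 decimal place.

The 5 Cu atoms are independent, so intensities follow the terms of (0.69150 + 0.30850)^5.
P(M) = 0.69150^5 = 0.158111
P(M+2) = 5 × 0.69150^4 × 0.30850^1 = 0.352691
P(M+4) = 10 × 0.69150^3 × 0.30850^2 = 0.314693
P(M+6) = 10 × 0.69150^2 × 0.30850^3 = 0.140394
P(M+8) = 5 × 0.69150^1 × 0.30850^4 = 0.031317
P(M+10) = 0.30850^5 = 0.002794
The M+2 peak is largest (0.352691); scaling to 100 gives 44.8 : 100.0 : 89.2 : 39.8 : 8.9 : 0.8.

44.8 : 100.0 : 89.2 : 39.8 : 8.9 : 0.8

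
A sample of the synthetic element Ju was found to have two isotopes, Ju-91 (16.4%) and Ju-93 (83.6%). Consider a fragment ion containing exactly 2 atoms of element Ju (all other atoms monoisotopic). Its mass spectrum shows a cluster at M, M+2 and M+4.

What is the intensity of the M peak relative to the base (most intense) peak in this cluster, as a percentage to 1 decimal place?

(0.164 + 0.836)^2 gives M 0.0269, M+2 0.2742, M+4 0.6989; the largest is M+4.
P(M+4) = C(2,2) × 0.164^0 × 0.836^2 = 1 × 1.0000 × 0.698896 = 0.698896 (base)
P(M) = C(2,0) × 0.164^2 × 0.836^0 = 1 × 0.026896 × 1.0000 = 0.026896
Relative intensity = 0.026896 / 0.698896 × 100 = 3.8

3.8%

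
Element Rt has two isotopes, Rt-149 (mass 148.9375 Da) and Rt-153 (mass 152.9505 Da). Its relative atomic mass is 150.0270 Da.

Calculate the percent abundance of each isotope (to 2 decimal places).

Let x be the fractional abundance of Rt-149; then Rt-153 has abundance 1 − x.
148.9375·x + 152.9505·(1 − x) = 150.0270
(148.9375 − 152.9505)·x = 150.0270 − 152.9505
x = -2.9235 / -4.0130 = 0.72851 → 72.85% Rt-149, 27.15% Rt-153.

Rt-149: 72.85%, Rt-153: 27.15%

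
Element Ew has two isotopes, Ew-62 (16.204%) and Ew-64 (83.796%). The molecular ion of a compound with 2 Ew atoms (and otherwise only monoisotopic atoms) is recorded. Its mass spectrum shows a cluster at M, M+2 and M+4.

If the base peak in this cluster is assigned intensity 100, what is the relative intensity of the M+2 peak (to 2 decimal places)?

38.67

Term probabilities: M 0.0263, M+2 0.2716, M+4 0.7022. Base peak = M+4.
P(M+4) = C(2,2) × 0.16204^0 × 0.83796^2 = 1 × 1.0000 × 0.70217696 = 0.702177 (base)
P(M+2) = C(2,1) × 0.16204^1 × 0.83796^1 = 2 × 0.16204 × 0.83796 = 0.271566
Relative intensity = 0.271566 / 0.702177 × 100 = 38.67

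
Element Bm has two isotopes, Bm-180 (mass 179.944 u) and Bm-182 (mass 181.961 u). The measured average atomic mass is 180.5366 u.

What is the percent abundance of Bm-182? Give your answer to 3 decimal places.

29.380%

Let x be the fractional abundance of Bm-180; then Bm-182 has abundance 1 − x.
179.944·x + 181.961·(1 − x) = 180.5366
(179.944 − 181.961)·x = 180.5366 − 181.961
x = -1.4244 / -2.017 = 0.70620 → 70.620% Bm-180, 29.380% Bm-182.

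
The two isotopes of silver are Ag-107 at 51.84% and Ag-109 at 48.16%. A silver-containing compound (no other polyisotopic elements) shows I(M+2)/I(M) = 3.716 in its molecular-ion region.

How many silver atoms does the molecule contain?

4

With n Ag atoms, P(M+2)/P(M) = C(n,1)·p^(n−1)q / p^n = n·q/p = n · 0.4816/0.5184.
n = 3.716 × 0.5184/0.4816 = 4.00 ≈ 4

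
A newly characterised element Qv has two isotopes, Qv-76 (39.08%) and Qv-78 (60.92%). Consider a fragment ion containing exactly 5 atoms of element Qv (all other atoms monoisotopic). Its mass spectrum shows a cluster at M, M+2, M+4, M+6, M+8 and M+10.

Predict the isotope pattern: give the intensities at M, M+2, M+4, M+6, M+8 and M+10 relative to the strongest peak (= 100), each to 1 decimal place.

2.6 : 20.6 : 64.1 : 100.0 : 77.9 : 24.3

Each Qv atom is independently Qv-76 (p = 0.3908) or Qv-78 (q = 0.6092); the cluster is the binomial expansion (p + q)^5.
P(M) = 0.3908^5 = 0.009115
P(M+2) = 5 × 0.3908^4 × 0.6092^1 = 0.071047
P(M+4) = 10 × 0.3908^3 × 0.6092^2 = 0.221505
P(M+6) = 10 × 0.3908^2 × 0.6092^3 = 0.345294
P(M+8) = 5 × 0.3908^1 × 0.6092^4 = 0.269131
P(M+10) = 0.6092^5 = 0.083907
The M+6 peak is largest (0.345294); scaling to 100 gives 2.6 : 20.6 : 64.1 : 100.0 : 77.9 : 24.3.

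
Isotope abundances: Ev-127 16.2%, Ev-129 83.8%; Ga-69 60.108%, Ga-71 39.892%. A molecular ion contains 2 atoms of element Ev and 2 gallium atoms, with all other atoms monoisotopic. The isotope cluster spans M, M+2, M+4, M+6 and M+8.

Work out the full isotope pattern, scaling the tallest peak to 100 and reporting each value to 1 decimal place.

Element Ev pattern (n=2): 0.026244 : 0.271512 : 0.702244
Gallium pattern (n=2): 0.36129717 : 0.47956567 : 0.15913717
Convolve the two distributions (both contribute in 2-u steps):
  M: 0.026244×0.36129717 = 0.009482
  M+2: 0.026244×0.47956567 + 0.271512×0.36129717 = 0.110682
  M+4: 0.026244×0.15913717 + 0.271512×0.47956567 + 0.702244×0.36129717 = 0.388103
  M+6: 0.271512×0.15913717 + 0.702244×0.47956567 = 0.379980
  M+8: 0.702244×0.15913717 = 0.111753
Scale to base peak (0.388103) = 100: 2.4 : 28.5 : 100.0 : 97.9 : 28.8

2.4 : 28.5 : 100.0 : 97.9 : 28.8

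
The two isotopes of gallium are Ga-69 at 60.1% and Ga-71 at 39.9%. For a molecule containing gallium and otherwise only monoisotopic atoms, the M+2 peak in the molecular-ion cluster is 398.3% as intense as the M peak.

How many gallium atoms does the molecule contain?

6

With n Ga atoms, P(M+2)/P(M) = C(n,1)·p^(n−1)q / p^n = n·q/p = n · 0.399/0.601.
n = 3.983 × 0.601/0.399 = 6.00 ≈ 6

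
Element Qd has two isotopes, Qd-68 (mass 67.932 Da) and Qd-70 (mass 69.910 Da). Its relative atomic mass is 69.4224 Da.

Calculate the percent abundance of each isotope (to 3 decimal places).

Qd-68: 24.651%, Qd-70: 75.349%

Writing the weighted mean with unknown fraction x of Qd-68:
67.932·x + 69.910·(1 − x) = 69.4224
(67.932 − 69.910)·x = 69.4224 − 69.910
x = -0.4876 / -1.978 = 0.24651 → 24.651% Qd-68, 75.349% Qd-70.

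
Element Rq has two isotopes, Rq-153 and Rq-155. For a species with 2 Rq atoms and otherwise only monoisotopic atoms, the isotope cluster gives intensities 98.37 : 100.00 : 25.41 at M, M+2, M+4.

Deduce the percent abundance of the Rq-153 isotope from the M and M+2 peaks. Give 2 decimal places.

If p is the fraction of Rq that is Rq-153, then I(M+2)/I(M) = [C(2,1)·p^1·(1−p)] / p^2 = 2·(1−p)/p = 100.00/98.37 = 1.0166
(1−p)/p = 1.0166/2 = 0.5083  ⇒  p = 1/(1 + 0.5083) = 0.6630
Rq-153: 66.30%, Rq-155: 33.70%.

66.30%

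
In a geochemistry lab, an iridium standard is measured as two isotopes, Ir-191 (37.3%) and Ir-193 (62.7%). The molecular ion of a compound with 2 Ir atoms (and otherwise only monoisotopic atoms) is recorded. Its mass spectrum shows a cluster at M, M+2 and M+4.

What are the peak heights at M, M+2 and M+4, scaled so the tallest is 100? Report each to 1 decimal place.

Each Ir atom is independently Ir-191 (p = 0.373) or Ir-193 (q = 0.627); the cluster is the binomial expansion (p + q)^2.
P(M) = 0.373^2 = 0.139129
P(M+2) = 2 × 0.373^1 × 0.627^1 = 0.467742
P(M+4) = 0.627^2 = 0.393129
The M+2 peak is largest (0.467742); scaling to 100 gives 29.7 : 100.0 : 84.0.

29.7 : 100.0 : 84.0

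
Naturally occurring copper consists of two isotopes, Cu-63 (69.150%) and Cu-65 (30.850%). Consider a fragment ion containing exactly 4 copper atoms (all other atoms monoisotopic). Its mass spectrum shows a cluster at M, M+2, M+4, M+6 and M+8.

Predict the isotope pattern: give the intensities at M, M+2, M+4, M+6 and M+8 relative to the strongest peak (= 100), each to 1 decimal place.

56.0 : 100.0 : 66.9 : 19.9 : 2.2

The 4 Cu atoms are independent, so intensities follow the terms of (0.69150 + 0.30850)^4.
P(M) = 0.69150^4 = 0.228649
P(M+2) = 4 × 0.69150^3 × 0.30850^1 = 0.408030
P(M+4) = 6 × 0.69150^2 × 0.30850^2 = 0.273052
P(M+6) = 4 × 0.69150^1 × 0.30850^3 = 0.081212
P(M+8) = 0.30850^4 = 0.009058
The M+2 peak is largest (0.408030); scaling to 100 gives 56.0 : 100.0 : 66.9 : 19.9 : 2.2.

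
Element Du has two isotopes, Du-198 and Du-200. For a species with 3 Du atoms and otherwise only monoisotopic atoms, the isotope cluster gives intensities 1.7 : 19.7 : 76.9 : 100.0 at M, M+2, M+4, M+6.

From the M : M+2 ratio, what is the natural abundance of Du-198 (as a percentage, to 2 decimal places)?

Let p = fractional abundance of Du-198. I(M+2)/I(M) = [C(3,1)·p^2·(1−p)] / p^3 = 3·(1−p)/p = 19.7/1.7 = 11.5882
(1−p)/p = 11.5882/3 = 3.8627  ⇒  p = 1/(1 + 3.8627) = 0.2056
Du-198: 20.56%, Du-200: 79.44%.

20.56%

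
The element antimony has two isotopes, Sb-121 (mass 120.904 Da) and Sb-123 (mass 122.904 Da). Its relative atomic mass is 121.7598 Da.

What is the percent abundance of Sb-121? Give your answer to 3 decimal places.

57.210%

Writing the weighted mean with unknown fraction x of Sb-121:
120.904·x + 122.904·(1 − x) = 121.7598
(120.904 − 122.904)·x = 121.7598 − 122.904
x = -1.1442 / -2.000 = 0.57210 → 57.210% Sb-121, 42.790% Sb-123.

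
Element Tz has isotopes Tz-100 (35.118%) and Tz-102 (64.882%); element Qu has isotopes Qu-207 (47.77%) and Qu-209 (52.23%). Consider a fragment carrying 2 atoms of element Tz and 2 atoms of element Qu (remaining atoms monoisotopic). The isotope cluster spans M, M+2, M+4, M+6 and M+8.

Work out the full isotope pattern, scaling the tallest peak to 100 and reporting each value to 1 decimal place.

Element Tz pattern (n=2): 0.12332739 : 0.45570522 : 0.42096739
Element Qu pattern (n=2): 0.22819729 : 0.49900542 : 0.27279729
Convolve the two distributions (both contribute in 2-u steps):
  M: 0.12332739×0.22819729 = 0.028143
  M+2: 0.12332739×0.49900542 + 0.45570522×0.22819729 = 0.165532
  M+4: 0.12332739×0.27279729 + 0.45570522×0.49900542 + 0.42096739×0.22819729 = 0.357106
  M+6: 0.45570522×0.27279729 + 0.42096739×0.49900542 = 0.334380
  M+8: 0.42096739×0.27279729 = 0.114839
Scale to base peak (0.357106) = 100: 7.9 : 46.4 : 100.0 : 93.6 : 32.2

7.9 : 46.4 : 100.0 : 93.6 : 32.2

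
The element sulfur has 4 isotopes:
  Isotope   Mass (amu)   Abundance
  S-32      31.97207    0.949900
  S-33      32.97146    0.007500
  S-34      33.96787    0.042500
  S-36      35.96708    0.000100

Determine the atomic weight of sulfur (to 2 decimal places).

Weight each isotope mass by its fractional abundance: 0.949900 × 31.97207 + 0.007500 × 32.97146 + 0.042500 × 33.96787 + 0.000100 × 35.96708
= 30.370269 + 0.247286 + 1.443634 + 0.003597 = 32.064786 amu

32.06 amu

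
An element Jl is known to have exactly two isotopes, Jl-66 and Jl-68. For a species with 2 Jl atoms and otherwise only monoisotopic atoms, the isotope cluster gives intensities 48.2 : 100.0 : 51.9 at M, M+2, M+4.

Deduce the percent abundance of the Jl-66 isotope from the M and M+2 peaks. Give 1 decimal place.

If p is the fraction of Jl that is Jl-66, then I(M+2)/I(M) = [C(2,1)·p^1·(1−p)] / p^2 = 2·(1−p)/p = 100.0/48.2 = 2.0747
(1−p)/p = 2.0747/2 = 1.0373  ⇒  p = 1/(1 + 1.0373) = 0.4908
Jl-66: 49.1%, Jl-68: 50.9%.

49.1%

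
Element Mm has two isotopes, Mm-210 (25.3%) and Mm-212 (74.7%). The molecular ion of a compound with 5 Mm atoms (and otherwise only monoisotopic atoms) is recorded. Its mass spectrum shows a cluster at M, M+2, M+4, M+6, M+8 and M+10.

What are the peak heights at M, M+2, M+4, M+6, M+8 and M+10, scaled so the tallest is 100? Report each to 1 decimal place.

Expanding (0.253 + 0.747)^5:
P(M) = 0.253^5 = 0.001037
P(M+2) = 5 × 0.253^4 × 0.747^1 = 0.015303
P(M+4) = 10 × 0.253^3 × 0.747^2 = 0.090366
P(M+6) = 10 × 0.253^2 × 0.747^3 = 0.266810
P(M+8) = 5 × 0.253^1 × 0.747^4 = 0.393888
P(M+10) = 0.747^5 = 0.232596
The M+8 peak is largest (0.393888); scaling to 100 gives 0.3 : 3.9 : 22.9 : 67.7 : 100.0 : 59.1.

0.3 : 3.9 : 22.9 : 67.7 : 100.0 : 59.1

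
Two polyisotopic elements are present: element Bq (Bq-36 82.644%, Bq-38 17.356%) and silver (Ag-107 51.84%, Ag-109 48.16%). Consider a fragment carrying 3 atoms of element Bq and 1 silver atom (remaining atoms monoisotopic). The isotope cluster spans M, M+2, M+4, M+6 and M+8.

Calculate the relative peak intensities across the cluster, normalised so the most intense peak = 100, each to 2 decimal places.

64.14 : 100.00 : 46.03 : 8.48 : 0.55

Element Bq pattern (n=3): 0.56446106 : 0.35562604 : 0.07468474 : 0.00522816
Silver pattern (n=1): 0.5184 : 0.4816
Convolve the two distributions (both contribute in 2-u steps):
  M: 0.56446106×0.5184 = 0.292617
  M+2: 0.56446106×0.4816 + 0.35562604×0.5184 = 0.456201
  M+4: 0.35562604×0.4816 + 0.07468474×0.5184 = 0.209986
  M+6: 0.07468474×0.4816 + 0.00522816×0.5184 = 0.038678
  M+8: 0.00522816×0.4816 = 0.002518
Scale to base peak (0.456201) = 100: 64.14 : 100.00 : 46.03 : 8.48 : 0.55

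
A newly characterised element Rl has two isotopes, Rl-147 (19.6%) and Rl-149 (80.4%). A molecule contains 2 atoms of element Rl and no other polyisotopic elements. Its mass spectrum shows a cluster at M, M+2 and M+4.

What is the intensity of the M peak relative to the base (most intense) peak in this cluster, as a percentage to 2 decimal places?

5.94%

(0.196 + 0.804)^2 gives M 0.0384, M+2 0.3152, M+4 0.6464; the largest is M+4.
P(M+4) = C(2,2) × 0.196^0 × 0.804^2 = 1 × 1.0000 × 0.646416 = 0.646416 (base)
P(M) = C(2,0) × 0.196^2 × 0.804^0 = 1 × 0.038416 × 1.0000 = 0.038416
Relative intensity = 0.038416 / 0.646416 × 100 = 5.94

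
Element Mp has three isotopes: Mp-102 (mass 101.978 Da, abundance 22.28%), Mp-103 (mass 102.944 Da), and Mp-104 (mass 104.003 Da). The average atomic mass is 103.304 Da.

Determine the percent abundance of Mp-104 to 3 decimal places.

54.318%

The remaining 77.72% is split between Mp-103 (fraction x) and Mp-104 (fraction 0.7772 − x).
Substituting: 102.944x + 104.003(0.7772 − x) = 80.5833016
(102.944 − 104.003)x = -0.24783  ⇒  x = 0.23402, y = 0.54318
Mp-103: 23.402%, Mp-104: 54.318%.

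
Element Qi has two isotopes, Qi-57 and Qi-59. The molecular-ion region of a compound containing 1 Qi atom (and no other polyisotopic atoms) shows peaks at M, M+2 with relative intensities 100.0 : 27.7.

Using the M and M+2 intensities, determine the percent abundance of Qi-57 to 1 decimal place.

Let p = fractional abundance of Qi-57. I(M+2)/I(M) = [C(1,1)·p^0·(1−p)] / p^1 = 1·(1−p)/p = 27.7/100.0 = 0.2770
(1−p)/p = 0.2770/1 = 0.2770  ⇒  p = 1/(1 + 0.2770) = 0.7831
Qi-57: 78.3%, Qi-59: 21.7%.

78.3%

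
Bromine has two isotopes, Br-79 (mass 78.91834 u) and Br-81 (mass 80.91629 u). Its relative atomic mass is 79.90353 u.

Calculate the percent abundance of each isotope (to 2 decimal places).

Writing the weighted mean with unknown fraction x of Br-79:
78.91834·x + 80.91629·(1 − x) = 79.90353
(78.91834 − 80.91629)·x = 79.90353 − 80.91629
x = -1.01276 / -1.99795 = 0.50690 → 50.69% Br-79, 49.31% Br-81.

Br-79: 50.69%, Br-81: 49.31%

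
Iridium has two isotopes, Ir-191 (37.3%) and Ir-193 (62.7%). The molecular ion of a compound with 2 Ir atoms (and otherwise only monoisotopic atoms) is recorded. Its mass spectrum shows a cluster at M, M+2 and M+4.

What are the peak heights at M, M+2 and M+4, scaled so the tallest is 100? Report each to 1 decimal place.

Each Ir atom is independently Ir-191 (p = 0.373) or Ir-193 (q = 0.627); the cluster is the binomial expansion (p + q)^2.
P(M) = 0.373^2 = 0.139129
P(M+2) = 2 × 0.373^1 × 0.627^1 = 0.467742
P(M+4) = 0.627^2 = 0.393129
The M+2 peak is largest (0.467742); scaling to 100 gives 29.7 : 100.0 : 84.0.

29.7 : 100.0 : 84.0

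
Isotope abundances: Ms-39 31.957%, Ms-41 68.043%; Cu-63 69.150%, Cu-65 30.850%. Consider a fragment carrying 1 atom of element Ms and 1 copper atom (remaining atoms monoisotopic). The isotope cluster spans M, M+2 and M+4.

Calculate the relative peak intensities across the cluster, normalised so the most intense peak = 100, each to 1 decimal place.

Element Ms pattern (n=1): 0.31957 : 0.68043
Copper pattern (n=1): 0.6915 : 0.3085
Convolve the two distributions (both contribute in 2-u steps):
  M: 0.31957×0.6915 = 0.220983
  M+2: 0.31957×0.3085 + 0.68043×0.6915 = 0.569105
  M+4: 0.68043×0.3085 = 0.209913
Scale to base peak (0.569105) = 100: 38.8 : 100.0 : 36.9

38.8 : 100.0 : 36.9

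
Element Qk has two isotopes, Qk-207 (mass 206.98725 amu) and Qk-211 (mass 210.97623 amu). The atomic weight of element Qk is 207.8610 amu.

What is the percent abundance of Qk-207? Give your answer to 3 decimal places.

Let x be the fractional abundance of Qk-207; then Qk-211 has abundance 1 − x.
206.98725·x + 210.97623·(1 − x) = 207.8610
(206.98725 − 210.97623)·x = 207.8610 − 210.97623
x = -3.11523 / -3.98898 = 0.78096 → 78.096% Qk-207, 21.904% Qk-211.

78.096%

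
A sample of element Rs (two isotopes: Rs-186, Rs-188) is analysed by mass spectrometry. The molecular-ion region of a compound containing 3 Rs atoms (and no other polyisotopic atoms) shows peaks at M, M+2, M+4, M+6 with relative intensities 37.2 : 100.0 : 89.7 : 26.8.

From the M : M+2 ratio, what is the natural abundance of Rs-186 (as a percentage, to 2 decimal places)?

If p is the fraction of Rs that is Rs-186, then I(M+2)/I(M) = [C(3,1)·p^2·(1−p)] / p^3 = 3·(1−p)/p = 100.0/37.2 = 2.6882
(1−p)/p = 2.6882/3 = 0.8961  ⇒  p = 1/(1 + 0.8961) = 0.5274
Rs-186: 52.74%, Rs-188: 47.26%.

52.74%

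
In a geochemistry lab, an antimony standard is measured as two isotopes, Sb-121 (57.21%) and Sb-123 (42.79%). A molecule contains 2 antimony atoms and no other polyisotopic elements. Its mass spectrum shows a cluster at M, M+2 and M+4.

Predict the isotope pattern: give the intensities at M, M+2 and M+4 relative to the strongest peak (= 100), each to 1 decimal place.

Each Sb atom is independently Sb-121 (p = 0.5721) or Sb-123 (q = 0.4279); the cluster is the binomial expansion (p + q)^2.
P(M) = 0.5721^2 = 0.327298
P(M+2) = 2 × 0.5721^1 × 0.4279^1 = 0.489603
P(M+4) = 0.4279^2 = 0.183098
The M+2 peak is largest (0.489603); scaling to 100 gives 66.8 : 100.0 : 37.4.

66.8 : 100.0 : 37.4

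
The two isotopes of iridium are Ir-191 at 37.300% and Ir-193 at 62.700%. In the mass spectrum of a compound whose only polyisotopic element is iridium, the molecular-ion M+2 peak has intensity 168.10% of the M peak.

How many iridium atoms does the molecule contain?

1

The M+2/M ratio from n Ir atoms is n · q/p = n · 0.62700/0.37300.
n = 1.6810 × 0.37300/0.62700 = 1.00 ≈ 1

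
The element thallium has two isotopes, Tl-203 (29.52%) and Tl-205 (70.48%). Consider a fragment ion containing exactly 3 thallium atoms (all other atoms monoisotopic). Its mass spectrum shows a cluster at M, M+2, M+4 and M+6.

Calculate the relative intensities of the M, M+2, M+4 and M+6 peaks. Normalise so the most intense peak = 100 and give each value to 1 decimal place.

5.8 : 41.9 : 100.0 : 79.6

Each Tl atom is independently Tl-203 (p = 0.2952) or Tl-205 (q = 0.7048); the cluster is the binomial expansion (p + q)^3.
P(M) = 0.2952^3 = 0.025725
P(M+2) = 3 × 0.2952^2 × 0.7048^1 = 0.184255
P(M+4) = 3 × 0.2952^1 × 0.7048^2 = 0.439916
P(M+6) = 0.7048^3 = 0.350104
The M+4 peak is largest (0.439916); scaling to 100 gives 5.8 : 41.9 : 100.0 : 79.6.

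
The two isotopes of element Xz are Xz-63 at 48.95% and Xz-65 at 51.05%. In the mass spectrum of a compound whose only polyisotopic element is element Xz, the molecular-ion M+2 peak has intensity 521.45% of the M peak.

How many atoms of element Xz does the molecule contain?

5

For n independent Xz atoms, I(M+2)/I(M) = n · (abundance Xz-65) / (abundance Xz-63) = n · 0.5105/0.4895.
n = 5.2145 × 0.4895/0.5105 = 5.00 ≈ 5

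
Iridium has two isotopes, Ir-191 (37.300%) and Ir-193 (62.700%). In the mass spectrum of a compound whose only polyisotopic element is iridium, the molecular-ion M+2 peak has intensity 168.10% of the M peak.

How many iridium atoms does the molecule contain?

The M+2/M ratio from n Ir atoms is n · q/p = n · 0.62700/0.37300.
n = 1.6810 × 0.37300/0.62700 = 1.00 ≈ 1

1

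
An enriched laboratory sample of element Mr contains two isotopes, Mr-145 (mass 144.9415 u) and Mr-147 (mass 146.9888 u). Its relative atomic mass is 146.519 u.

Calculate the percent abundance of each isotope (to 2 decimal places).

Writing the weighted mean with unknown fraction x of Mr-145:
144.9415·x + 146.9888·(1 − x) = 146.519
(144.9415 − 146.9888)·x = 146.519 − 146.9888
x = -0.4698 / -2.0473 = 0.22947 → 22.95% Mr-145, 77.05% Mr-147.

Mr-145: 22.95%, Mr-147: 77.05%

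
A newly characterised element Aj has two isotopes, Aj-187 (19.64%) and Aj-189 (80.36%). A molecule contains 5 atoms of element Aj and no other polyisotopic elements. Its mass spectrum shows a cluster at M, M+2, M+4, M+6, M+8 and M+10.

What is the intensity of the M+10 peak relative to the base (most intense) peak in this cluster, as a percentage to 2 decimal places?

Binomial terms of (0.1964 + 0.8036)^5: M 0.0003, M+2 0.0060, M+4 0.0489, M+6 0.2002, M+8 0.4095, M+10 0.3351 → M+8 is the base peak.
P(M+8) = C(5,4) × 0.1964^1 × 0.8036^4 = 5 × 0.1964 × 0.41702272 = 0.409516 (base)
P(M+10) = C(5,5) × 0.1964^0 × 0.8036^5 = 1 × 1.0000 × 0.33511945 = 0.335119
Relative intensity = 0.335119 / 0.409516 × 100 = 81.83

81.83%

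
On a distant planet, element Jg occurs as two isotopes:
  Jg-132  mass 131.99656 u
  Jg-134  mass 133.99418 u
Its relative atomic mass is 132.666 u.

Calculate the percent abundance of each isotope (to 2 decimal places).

Jg-132: 66.49%, Jg-134: 33.51%

Let x be the fractional abundance of Jg-132; then Jg-134 has abundance 1 − x.
131.99656·x + 133.99418·(1 − x) = 132.666
(131.99656 − 133.99418)·x = 132.666 − 133.99418
x = -1.32818 / -1.99762 = 0.66488 → 66.49% Jg-132, 33.51% Jg-134.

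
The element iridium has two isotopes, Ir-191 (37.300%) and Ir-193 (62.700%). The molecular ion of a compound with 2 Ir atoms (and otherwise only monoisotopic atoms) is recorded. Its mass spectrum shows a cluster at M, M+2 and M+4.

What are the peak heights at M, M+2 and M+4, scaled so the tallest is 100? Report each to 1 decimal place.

29.7 : 100.0 : 84.0

The 2 Ir atoms are independent, so intensities follow the terms of (0.37300 + 0.62700)^2.
P(M) = 0.37300^2 = 0.139129
P(M+2) = 2 × 0.37300^1 × 0.62700^1 = 0.467742
P(M+4) = 0.62700^2 = 0.393129
The M+2 peak is largest (0.467742); scaling to 100 gives 29.7 : 100.0 : 84.0.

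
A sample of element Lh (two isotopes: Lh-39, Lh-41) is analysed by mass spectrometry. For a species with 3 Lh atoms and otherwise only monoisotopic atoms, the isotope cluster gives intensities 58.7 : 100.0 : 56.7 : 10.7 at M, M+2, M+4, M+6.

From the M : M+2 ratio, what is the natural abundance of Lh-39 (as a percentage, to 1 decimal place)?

63.8%

If p is the fraction of Lh that is Lh-39, then I(M+2)/I(M) = [C(3,1)·p^2·(1−p)] / p^3 = 3·(1−p)/p = 100.0/58.7 = 1.7036
(1−p)/p = 1.7036/3 = 0.5679  ⇒  p = 1/(1 + 0.5679) = 0.6378
Lh-39: 63.8%, Lh-41: 36.2%.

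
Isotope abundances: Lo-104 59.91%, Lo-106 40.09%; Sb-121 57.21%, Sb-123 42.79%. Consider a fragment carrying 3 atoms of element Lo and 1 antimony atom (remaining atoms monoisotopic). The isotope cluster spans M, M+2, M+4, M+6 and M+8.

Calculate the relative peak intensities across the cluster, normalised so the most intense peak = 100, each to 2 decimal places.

35.15 : 96.86 : 100.00 : 45.85 : 7.88

Element Lo pattern (n=3): 0.21502946 : 0.43167406 : 0.28886351 : 0.06443297
Antimony pattern (n=1): 0.5721 : 0.4279
Convolve the two distributions (both contribute in 2-u steps):
  M: 0.21502946×0.5721 = 0.123018
  M+2: 0.21502946×0.4279 + 0.43167406×0.5721 = 0.338972
  M+4: 0.43167406×0.4279 + 0.28886351×0.5721 = 0.349972
  M+6: 0.28886351×0.4279 + 0.06443297×0.5721 = 0.160467
  M+8: 0.06443297×0.4279 = 0.027571
Scale to base peak (0.349972) = 100: 35.15 : 96.86 : 100.00 : 45.85 : 7.88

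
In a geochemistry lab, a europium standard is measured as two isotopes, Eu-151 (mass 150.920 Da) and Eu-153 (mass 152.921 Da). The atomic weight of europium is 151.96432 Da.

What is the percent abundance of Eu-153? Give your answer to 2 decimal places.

With x = fraction of Eu-151 (so Eu-153 is 1 − x):
150.920·x + 152.921·(1 − x) = 151.96432
(150.920 − 152.921)·x = 151.96432 − 152.921
x = -0.95668 / -2.001 = 0.47810 → 47.81% Eu-151, 52.19% Eu-153.

52.19%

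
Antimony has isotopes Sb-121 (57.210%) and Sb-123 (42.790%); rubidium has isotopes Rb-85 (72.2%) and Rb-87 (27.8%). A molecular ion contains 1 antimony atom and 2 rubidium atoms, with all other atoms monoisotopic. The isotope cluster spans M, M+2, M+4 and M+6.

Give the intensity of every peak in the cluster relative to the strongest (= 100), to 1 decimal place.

Antimony pattern (n=1): 0.5721 : 0.4279
Rubidium pattern (n=2): 0.521284 : 0.401432 : 0.077284
Convolve the two distributions (both contribute in 2-u steps):
  M: 0.5721×0.521284 = 0.298227
  M+2: 0.5721×0.401432 + 0.4279×0.521284 = 0.452717
  M+4: 0.5721×0.077284 + 0.4279×0.401432 = 0.215987
  M+6: 0.4279×0.077284 = 0.033070
Scale to base peak (0.452717) = 100: 65.9 : 100.0 : 47.7 : 7.3

65.9 : 100.0 : 47.7 : 7.3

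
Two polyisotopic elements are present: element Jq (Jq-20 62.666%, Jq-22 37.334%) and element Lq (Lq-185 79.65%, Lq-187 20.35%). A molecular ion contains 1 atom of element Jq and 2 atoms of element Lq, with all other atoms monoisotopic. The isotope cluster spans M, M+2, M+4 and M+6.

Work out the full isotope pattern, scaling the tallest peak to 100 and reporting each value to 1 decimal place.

Element Jq pattern (n=1): 0.62666 : 0.37334
Element Lq pattern (n=2): 0.63441225 : 0.3241755 : 0.04141225
Convolve the two distributions (both contribute in 2-u steps):
  M: 0.62666×0.63441225 = 0.397561
  M+2: 0.62666×0.3241755 + 0.37334×0.63441225 = 0.439999
  M+4: 0.62666×0.04141225 + 0.37334×0.3241755 = 0.146979
  M+6: 0.37334×0.04141225 = 0.015461
Scale to base peak (0.439999) = 100: 90.4 : 100.0 : 33.4 : 3.5

90.4 : 100.0 : 33.4 : 3.5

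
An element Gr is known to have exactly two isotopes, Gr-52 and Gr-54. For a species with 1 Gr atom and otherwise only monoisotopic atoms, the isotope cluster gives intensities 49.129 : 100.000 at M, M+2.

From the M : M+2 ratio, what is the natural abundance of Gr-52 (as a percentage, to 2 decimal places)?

If p is the fraction of Gr that is Gr-52, then I(M+2)/I(M) = [C(1,1)·p^0·(1−p)] / p^1 = 1·(1−p)/p = 100.000/49.129 = 2.0355
(1−p)/p = 2.0355/1 = 2.0355  ⇒  p = 1/(1 + 2.0355) = 0.3294
Gr-52: 32.94%, Gr-54: 67.06%.

32.94%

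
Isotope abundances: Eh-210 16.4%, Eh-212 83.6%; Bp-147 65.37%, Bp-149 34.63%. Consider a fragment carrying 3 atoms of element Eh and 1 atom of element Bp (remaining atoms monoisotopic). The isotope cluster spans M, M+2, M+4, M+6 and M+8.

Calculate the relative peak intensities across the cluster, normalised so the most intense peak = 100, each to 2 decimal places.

Element Eh pattern (n=3): 0.00441094 : 0.06745517 : 0.34385683 : 0.58427706
Element Bp pattern (n=1): 0.6537 : 0.3463
Convolve the two distributions (both contribute in 2-u steps):
  M: 0.00441094×0.6537 = 0.002883
  M+2: 0.00441094×0.3463 + 0.06745517×0.6537 = 0.045623
  M+4: 0.06745517×0.3463 + 0.34385683×0.6537 = 0.248139
  M+6: 0.34385683×0.3463 + 0.58427706×0.6537 = 0.501020
  M+8: 0.58427706×0.3463 = 0.202335
Scale to base peak (0.501020) = 100: 0.58 : 9.11 : 49.53 : 100.00 : 40.38

0.58 : 9.11 : 49.53 : 100.00 : 40.38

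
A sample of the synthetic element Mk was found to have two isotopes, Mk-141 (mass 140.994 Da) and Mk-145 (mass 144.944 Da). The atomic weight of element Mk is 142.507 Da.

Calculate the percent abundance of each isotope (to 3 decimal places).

Mk-141: 61.696%, Mk-145: 38.304%

Let x be the fractional abundance of Mk-141; then Mk-145 has abundance 1 − x.
140.994·x + 144.944·(1 − x) = 142.507
(140.994 − 144.944)·x = 142.507 − 144.944
x = -2.437 / -3.950 = 0.61696 → 61.696% Mk-141, 38.304% Mk-145.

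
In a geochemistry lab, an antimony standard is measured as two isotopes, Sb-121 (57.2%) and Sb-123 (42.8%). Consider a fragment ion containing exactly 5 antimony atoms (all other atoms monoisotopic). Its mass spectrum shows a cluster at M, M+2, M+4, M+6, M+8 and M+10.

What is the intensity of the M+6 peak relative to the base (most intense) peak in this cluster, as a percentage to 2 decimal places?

(0.572 + 0.428)^5 gives M 0.0612, M+2 0.2291, M+4 0.3428, M+6 0.2565, M+8 0.0960, M+10 0.0144; the largest is M+4.
P(M+4) = C(5,2) × 0.572^3 × 0.428^2 = 10 × 0.18714925 × 0.183184 = 0.342827 (base)
P(M+6) = C(5,3) × 0.572^2 × 0.428^3 = 10 × 0.327184 × 0.07840275 = 0.256521
Relative intensity = 0.256521 / 0.342827 × 100 = 74.83

74.83%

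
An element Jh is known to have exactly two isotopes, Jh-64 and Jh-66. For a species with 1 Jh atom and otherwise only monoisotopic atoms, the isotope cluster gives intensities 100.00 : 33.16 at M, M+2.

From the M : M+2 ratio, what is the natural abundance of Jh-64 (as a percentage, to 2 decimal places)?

75.10%

If p is the fraction of Jh that is Jh-64, then I(M+2)/I(M) = [C(1,1)·p^0·(1−p)] / p^1 = 1·(1−p)/p = 33.16/100.00 = 0.3316
(1−p)/p = 0.3316/1 = 0.3316  ⇒  p = 1/(1 + 0.3316) = 0.7510
Jh-64: 75.10%, Jh-66: 24.90%.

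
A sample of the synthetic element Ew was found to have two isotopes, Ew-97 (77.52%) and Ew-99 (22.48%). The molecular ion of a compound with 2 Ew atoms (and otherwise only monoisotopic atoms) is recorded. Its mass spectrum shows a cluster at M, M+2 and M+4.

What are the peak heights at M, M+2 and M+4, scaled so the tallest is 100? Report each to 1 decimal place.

100.0 : 58.0 : 8.4

The 2 Ew atoms are independent, so intensities follow the terms of (0.7752 + 0.2248)^2.
P(M) = 0.7752^2 = 0.600935
P(M+2) = 2 × 0.7752^1 × 0.2248^1 = 0.348530
P(M+4) = 0.2248^2 = 0.050535
The M peak is largest (0.600935); scaling to 100 gives 100.0 : 58.0 : 8.4.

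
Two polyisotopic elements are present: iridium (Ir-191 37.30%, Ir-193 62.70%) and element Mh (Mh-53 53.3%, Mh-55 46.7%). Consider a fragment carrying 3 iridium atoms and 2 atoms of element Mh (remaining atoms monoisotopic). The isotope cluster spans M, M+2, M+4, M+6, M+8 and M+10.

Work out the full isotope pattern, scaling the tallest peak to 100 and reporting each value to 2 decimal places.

Iridium pattern (n=3): 0.05189512 : 0.26170165 : 0.43991135 : 0.24649188
Element Mh pattern (n=2): 0.284089 : 0.497822 : 0.218089
Convolve the two distributions (both contribute in 2-u steps):
  M: 0.05189512×0.284089 = 0.014743
  M+2: 0.05189512×0.497822 + 0.26170165×0.284089 = 0.100181
  M+4: 0.05189512×0.218089 + 0.26170165×0.497822 + 0.43991135×0.284089 = 0.266573
  M+6: 0.26170165×0.218089 + 0.43991135×0.497822 + 0.24649188×0.284089 = 0.346097
  M+8: 0.43991135×0.218089 + 0.24649188×0.497822 = 0.218649
  M+10: 0.24649188×0.218089 = 0.053757
Scale to base peak (0.346097) = 100: 4.26 : 28.95 : 77.02 : 100.00 : 63.18 : 15.53

4.26 : 28.95 : 77.02 : 100.00 : 63.18 : 15.53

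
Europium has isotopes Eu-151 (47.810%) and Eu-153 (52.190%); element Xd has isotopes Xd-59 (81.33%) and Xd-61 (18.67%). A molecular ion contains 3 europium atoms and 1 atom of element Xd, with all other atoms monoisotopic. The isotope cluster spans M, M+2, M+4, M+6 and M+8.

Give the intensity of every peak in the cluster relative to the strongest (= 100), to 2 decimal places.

Europium pattern (n=3): 0.10928391 : 0.3578871 : 0.39067407 : 0.14215492
Element Xd pattern (n=1): 0.8133 : 0.1867
Convolve the two distributions (both contribute in 2-u steps):
  M: 0.10928391×0.8133 = 0.088881
  M+2: 0.10928391×0.1867 + 0.3578871×0.8133 = 0.311473
  M+4: 0.3578871×0.1867 + 0.39067407×0.8133 = 0.384553
  M+6: 0.39067407×0.1867 + 0.14215492×0.8133 = 0.188553
  M+8: 0.14215492×0.1867 = 0.026540
Scale to base peak (0.384553) = 100: 23.11 : 81.00 : 100.00 : 49.03 : 6.90

23.11 : 81.00 : 100.00 : 49.03 : 6.90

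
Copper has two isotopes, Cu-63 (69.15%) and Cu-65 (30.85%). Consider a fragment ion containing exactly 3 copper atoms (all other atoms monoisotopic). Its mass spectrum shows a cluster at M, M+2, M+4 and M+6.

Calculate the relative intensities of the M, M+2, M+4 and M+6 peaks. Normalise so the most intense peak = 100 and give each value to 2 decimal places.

The 3 Cu atoms are independent, so intensities follow the terms of (0.6915 + 0.3085)^3.
P(M) = 0.6915^3 = 0.330656
P(M+2) = 3 × 0.6915^2 × 0.3085^1 = 0.442548
P(M+4) = 3 × 0.6915^1 × 0.3085^2 = 0.197435
P(M+6) = 0.3085^3 = 0.029361
The M+2 peak is largest (0.442548); scaling to 100 gives 74.72 : 100.00 : 44.61 : 6.63.

74.72 : 100.00 : 44.61 : 6.63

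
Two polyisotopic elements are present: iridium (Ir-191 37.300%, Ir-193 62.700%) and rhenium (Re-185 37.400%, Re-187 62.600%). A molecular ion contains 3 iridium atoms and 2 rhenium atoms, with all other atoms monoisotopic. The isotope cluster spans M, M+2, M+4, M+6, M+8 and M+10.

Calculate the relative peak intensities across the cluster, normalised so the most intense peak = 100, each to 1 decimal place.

2.1 : 17.8 : 59.6 : 100.0 : 83.9 : 28.2

Iridium pattern (n=3): 0.05189512 : 0.26170165 : 0.43991135 : 0.24649188
Rhenium pattern (n=2): 0.139876 : 0.468248 : 0.391876
Convolve the two distributions (both contribute in 2-u steps):
  M: 0.05189512×0.139876 = 0.007259
  M+2: 0.05189512×0.468248 + 0.26170165×0.139876 = 0.060906
  M+4: 0.05189512×0.391876 + 0.26170165×0.468248 + 0.43991135×0.139876 = 0.204411
  M+6: 0.26170165×0.391876 + 0.43991135×0.468248 + 0.24649188×0.139876 = 0.343021
  M+8: 0.43991135×0.391876 + 0.24649188×0.468248 = 0.287810
  M+10: 0.24649188×0.391876 = 0.096594
Scale to base peak (0.343021) = 100: 2.1 : 17.8 : 59.6 : 100.0 : 83.9 : 28.2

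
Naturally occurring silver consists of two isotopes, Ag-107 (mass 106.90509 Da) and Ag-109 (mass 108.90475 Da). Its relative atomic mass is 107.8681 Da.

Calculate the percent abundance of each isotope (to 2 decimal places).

Ag-107: 51.84%, Ag-109: 48.16%

With x = fraction of Ag-107 (so Ag-109 is 1 − x):
106.90509·x + 108.90475·(1 − x) = 107.8681
(106.90509 − 108.90475)·x = 107.8681 − 108.90475
x = -1.03665 / -1.99966 = 0.51841 → 51.84% Ag-107, 48.16% Ag-109.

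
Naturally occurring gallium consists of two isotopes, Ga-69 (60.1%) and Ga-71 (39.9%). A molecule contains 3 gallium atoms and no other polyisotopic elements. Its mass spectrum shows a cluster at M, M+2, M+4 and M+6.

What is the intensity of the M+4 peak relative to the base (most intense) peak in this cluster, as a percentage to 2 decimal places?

Term probabilities: M 0.2171, M+2 0.4324, M+4 0.2870, M+6 0.0635. Base peak = M+2.
P(M+2) = C(3,1) × 0.601^2 × 0.399^1 = 3 × 0.361201 × 0.3990 = 0.432358 (base)
P(M+4) = C(3,2) × 0.601^1 × 0.399^2 = 3 × 0.6010 × 0.159201 = 0.287039
Relative intensity = 0.287039 / 0.432358 × 100 = 66.39

66.39%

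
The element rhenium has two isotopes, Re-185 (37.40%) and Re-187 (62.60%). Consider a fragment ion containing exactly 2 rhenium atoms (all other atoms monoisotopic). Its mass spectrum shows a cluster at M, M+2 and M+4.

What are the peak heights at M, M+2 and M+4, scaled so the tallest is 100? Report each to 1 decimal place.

29.9 : 100.0 : 83.7

Expanding (0.3740 + 0.6260)^2:
P(M) = 0.3740^2 = 0.139876
P(M+2) = 2 × 0.3740^1 × 0.6260^1 = 0.468248
P(M+4) = 0.6260^2 = 0.391876
The M+2 peak is largest (0.468248); scaling to 100 gives 29.9 : 100.0 : 83.7.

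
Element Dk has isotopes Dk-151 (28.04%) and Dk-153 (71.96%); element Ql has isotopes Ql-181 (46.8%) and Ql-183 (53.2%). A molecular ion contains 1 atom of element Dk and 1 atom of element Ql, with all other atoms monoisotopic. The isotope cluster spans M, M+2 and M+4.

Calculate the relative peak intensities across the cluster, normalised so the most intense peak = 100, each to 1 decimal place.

Element Dk pattern (n=1): 0.2804 : 0.7196
Element Ql pattern (n=1): 0.4680 : 0.5320
Convolve the two distributions (both contribute in 2-u steps):
  M: 0.2804×0.4680 = 0.131227
  M+2: 0.2804×0.5320 + 0.7196×0.4680 = 0.485946
  M+4: 0.7196×0.5320 = 0.382827
Scale to base peak (0.485946) = 100: 27.0 : 100.0 : 78.8

27.0 : 100.0 : 78.8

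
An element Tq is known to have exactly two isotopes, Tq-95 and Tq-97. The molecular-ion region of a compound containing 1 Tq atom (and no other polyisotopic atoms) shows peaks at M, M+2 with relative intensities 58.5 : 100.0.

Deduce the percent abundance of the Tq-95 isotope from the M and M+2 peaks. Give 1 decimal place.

If p is the fraction of Tq that is Tq-95, then I(M+2)/I(M) = [C(1,1)·p^0·(1−p)] / p^1 = 1·(1−p)/p = 100.0/58.5 = 1.7094
(1−p)/p = 1.7094/1 = 1.7094  ⇒  p = 1/(1 + 1.7094) = 0.3691
Tq-95: 36.9%, Tq-97: 63.1%.

36.9%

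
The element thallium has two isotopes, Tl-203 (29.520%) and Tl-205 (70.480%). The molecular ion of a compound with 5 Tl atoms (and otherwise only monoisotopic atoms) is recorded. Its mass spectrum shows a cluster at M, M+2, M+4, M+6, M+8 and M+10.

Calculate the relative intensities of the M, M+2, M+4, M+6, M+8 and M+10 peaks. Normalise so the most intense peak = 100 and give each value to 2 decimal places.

Each Tl atom is independently Tl-203 (p = 0.29520) or Tl-205 (q = 0.70480); the cluster is the binomial expansion (p + q)^5.
P(M) = 0.29520^5 = 0.002242
P(M+2) = 5 × 0.29520^4 × 0.70480^1 = 0.026761
P(M+4) = 10 × 0.29520^3 × 0.70480^2 = 0.127785
P(M+6) = 10 × 0.29520^2 × 0.70480^3 = 0.305092
P(M+8) = 5 × 0.29520^1 × 0.70480^4 = 0.364208
P(M+10) = 0.70480^5 = 0.173912
The M+8 peak is largest (0.364208); scaling to 100 gives 0.62 : 7.35 : 35.09 : 83.77 : 100.00 : 47.75.

0.62 : 7.35 : 35.09 : 83.77 : 100.00 : 47.75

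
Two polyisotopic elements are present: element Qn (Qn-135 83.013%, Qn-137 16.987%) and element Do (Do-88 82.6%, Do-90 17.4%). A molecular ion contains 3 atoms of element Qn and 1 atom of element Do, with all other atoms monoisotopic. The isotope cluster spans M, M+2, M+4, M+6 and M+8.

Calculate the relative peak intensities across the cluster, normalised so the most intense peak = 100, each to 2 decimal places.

100.00 : 82.45 : 25.49 : 3.50 : 0.18

Element Qn pattern (n=3): 0.57205571 : 0.35118031 : 0.07186224 : 0.00490174
Element Do pattern (n=1): 0.8260 : 0.1740
Convolve the two distributions (both contribute in 2-u steps):
  M: 0.57205571×0.8260 = 0.472518
  M+2: 0.57205571×0.1740 + 0.35118031×0.8260 = 0.389613
  M+4: 0.35118031×0.1740 + 0.07186224×0.8260 = 0.120464
  M+6: 0.07186224×0.1740 + 0.00490174×0.8260 = 0.016553
  M+8: 0.00490174×0.1740 = 0.000853
Scale to base peak (0.472518) = 100: 100.00 : 82.45 : 25.49 : 3.50 : 0.18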